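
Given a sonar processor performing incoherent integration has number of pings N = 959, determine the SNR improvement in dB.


Gain = 5*log10(959) = 14.91

14.91 dB


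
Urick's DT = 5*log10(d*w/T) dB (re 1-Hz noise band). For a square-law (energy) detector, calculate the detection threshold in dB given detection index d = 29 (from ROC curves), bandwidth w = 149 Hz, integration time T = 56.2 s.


9.43 dB


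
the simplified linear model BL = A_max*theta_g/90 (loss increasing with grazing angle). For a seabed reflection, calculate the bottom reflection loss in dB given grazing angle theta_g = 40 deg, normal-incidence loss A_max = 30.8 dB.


13.69 dB


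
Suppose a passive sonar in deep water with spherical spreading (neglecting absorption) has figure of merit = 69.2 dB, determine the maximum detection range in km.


At max range FOM = TL, so 20*log10(R) = 69.2
R = 10^(69.2/20) = 2884.03 m = 2.88 km

2.88 km


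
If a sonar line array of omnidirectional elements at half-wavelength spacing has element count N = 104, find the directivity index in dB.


20.17 dB


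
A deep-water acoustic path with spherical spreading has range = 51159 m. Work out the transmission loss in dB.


TL = 20*log10(51159) = 94.18

94.18 dB


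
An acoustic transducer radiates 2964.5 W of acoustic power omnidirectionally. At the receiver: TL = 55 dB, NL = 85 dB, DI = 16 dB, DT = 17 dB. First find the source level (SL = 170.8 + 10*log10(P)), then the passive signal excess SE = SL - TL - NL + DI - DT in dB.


Step 1: SL = 170.8 + 10*log10(2964.5) = 205.52 dB
Step 2: SE = SL - TL - NL + DI - DT = 205.52 - 55 - 85 + 16 - 17 = 64.52

64.52 dB


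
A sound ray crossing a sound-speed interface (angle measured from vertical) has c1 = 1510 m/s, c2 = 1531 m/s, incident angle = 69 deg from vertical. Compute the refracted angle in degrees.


71.18 deg


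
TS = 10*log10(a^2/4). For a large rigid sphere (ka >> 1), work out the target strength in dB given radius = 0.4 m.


TS = 10*log10(0.4^2 / 4) = 10*log10(0.04) = -13.98

-13.98 dB


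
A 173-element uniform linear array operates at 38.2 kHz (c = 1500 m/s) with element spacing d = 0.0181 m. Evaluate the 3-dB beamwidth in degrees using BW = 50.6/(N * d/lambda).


Step 1: lambda = 1500/38200 = 0.03927 m
Step 2: d/lambda = 0.0181/0.03927 = 0.4609
Step 3: BW = 50.6/(N * d/lambda) = 50.6/(173 * 0.4609) = 0.63

0.63 deg


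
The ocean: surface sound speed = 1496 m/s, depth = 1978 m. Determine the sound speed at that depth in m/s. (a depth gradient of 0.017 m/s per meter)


c = 1496 + 0.017 * 1978 = 1529.626

1529.626 m/s


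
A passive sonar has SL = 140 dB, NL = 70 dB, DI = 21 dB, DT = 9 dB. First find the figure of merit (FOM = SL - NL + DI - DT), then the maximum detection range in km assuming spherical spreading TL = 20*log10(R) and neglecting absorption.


Step 1: FOM = SL - NL + DI - DT = 140 - 70 + 21 - 9 = 82 dB
Step 2: at max range FOM = TL = 20*log10(R), so R = 10^(82/20) = 12589.25 m = 12.59 km

12.59 km


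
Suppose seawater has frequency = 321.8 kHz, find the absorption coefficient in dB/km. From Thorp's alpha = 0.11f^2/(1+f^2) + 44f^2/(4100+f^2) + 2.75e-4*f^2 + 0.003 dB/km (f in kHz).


f^2 = 103555.24
alpha = 0.11*103555.24/(1+103555.24) + 44*103555.24/(4100+103555.24) + 2.75e-4*103555.24 + 0.003 = 70.915

70.915 dB/km


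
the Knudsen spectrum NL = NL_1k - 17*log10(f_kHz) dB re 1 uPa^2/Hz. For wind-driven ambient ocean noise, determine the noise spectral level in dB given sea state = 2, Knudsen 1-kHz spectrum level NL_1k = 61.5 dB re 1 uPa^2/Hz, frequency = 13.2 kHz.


42.45 dB


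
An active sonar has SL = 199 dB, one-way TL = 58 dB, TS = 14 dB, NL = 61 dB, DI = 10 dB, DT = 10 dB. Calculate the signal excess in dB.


SE = SL - 2*TL + TS - NL + DI - DT = 199 - 2*58 + (14) - 61 + 10 - 10 = 36

36 dB


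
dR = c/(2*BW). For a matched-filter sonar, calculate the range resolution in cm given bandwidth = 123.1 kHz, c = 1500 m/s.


dR = c/(2*BW) = 1500 / (2 * 123.1e3) = 0.0061 m = 0.61 cm

0.61 cm


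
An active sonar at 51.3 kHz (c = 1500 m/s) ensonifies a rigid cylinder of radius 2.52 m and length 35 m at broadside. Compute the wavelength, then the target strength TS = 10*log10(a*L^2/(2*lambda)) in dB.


Step 1: lambda = c/f = 1500/51300 = 0.02924 m
Step 2: TS = 10*log10(a*L^2/(2*lambda)) = 10*log10(2.52*35^2/(2*0.02924)) = 47.23

47.23 dB


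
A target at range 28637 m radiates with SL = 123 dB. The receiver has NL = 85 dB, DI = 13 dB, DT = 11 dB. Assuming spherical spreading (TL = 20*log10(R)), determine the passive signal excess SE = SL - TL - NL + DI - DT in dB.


Step 1: TL = 20*log10(28637) = 89.14 dB
Step 2: SE = 123 - 89.14 - 85 + 13 - 11 = -49.14

-49.14 dB


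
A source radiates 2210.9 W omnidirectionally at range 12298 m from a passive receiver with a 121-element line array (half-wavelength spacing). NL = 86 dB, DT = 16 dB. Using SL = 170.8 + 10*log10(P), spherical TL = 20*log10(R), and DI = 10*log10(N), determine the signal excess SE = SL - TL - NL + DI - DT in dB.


41.28 dB


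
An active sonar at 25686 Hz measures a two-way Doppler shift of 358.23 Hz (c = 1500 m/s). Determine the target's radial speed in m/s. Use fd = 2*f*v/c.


From fd = 2*f*v/c, v = c*fd/(2*f) = 1500 * 358.23 / (2*25686) = 10.46

10.46 m/s


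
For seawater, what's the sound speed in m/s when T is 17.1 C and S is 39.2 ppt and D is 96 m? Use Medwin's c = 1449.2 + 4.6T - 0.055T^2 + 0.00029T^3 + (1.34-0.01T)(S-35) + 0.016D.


1519.67 m/s


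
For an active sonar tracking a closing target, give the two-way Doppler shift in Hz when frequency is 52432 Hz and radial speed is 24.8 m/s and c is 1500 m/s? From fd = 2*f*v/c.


fd = 2*f*v/c = 2 * 52432 * 24.8 / 1500 = 1733.75

1733.75 Hz


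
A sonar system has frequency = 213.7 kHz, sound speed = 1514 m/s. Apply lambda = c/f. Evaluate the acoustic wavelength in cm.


lambda = c/f = 1514 / 213700 = 0.0071 m = 0.71 cm

0.71 cm


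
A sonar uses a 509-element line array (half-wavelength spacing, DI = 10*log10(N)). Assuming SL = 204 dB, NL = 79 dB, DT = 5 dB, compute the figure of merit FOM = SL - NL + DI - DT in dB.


Step 1: DI = 10*log10(509) = 27.07 dB
Step 2: FOM = SL - NL + DI - DT = 204 - 79 + 27.07 - 5 = 147.07

147.07 dB


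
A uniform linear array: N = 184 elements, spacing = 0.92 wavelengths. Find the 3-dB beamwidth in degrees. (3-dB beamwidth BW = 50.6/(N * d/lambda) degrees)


0.3 deg


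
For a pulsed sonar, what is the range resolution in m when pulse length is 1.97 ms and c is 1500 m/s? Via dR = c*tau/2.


dR = c*tau/2 = 1500 * 1.97e-3 / 2 = 1.4775

1.4775 m


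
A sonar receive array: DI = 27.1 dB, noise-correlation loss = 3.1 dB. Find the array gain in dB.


AG = DI - L_corr = 27.1 - 3.1 = 24.0

24.0 dB


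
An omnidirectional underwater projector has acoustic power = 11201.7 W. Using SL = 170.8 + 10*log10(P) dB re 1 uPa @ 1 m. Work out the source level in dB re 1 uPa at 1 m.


SL = 170.8 + 10*log10(11201.7) = 170.8 + 40.49 = 211.29

211.29 dB


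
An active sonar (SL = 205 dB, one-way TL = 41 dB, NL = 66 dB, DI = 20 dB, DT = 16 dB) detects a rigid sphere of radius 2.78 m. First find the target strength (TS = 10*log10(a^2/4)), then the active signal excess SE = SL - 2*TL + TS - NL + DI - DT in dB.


Step 1: TS = 10*log10(2.78^2/4) = 2.86 dB
Step 2: SE = SL - 2*TL + TS - NL + DI - DT = 205 - 2*41 + (2.86) - 66 + 20 - 16 = 63.86

63.86 dB


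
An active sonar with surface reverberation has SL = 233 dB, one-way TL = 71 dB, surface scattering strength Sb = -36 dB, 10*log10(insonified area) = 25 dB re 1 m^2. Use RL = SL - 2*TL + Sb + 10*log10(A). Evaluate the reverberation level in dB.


RL = SL - 2*TL + Sb + 10*log10(A) = 233 - 2*71 + (-36) + 25 = 80

80 dB


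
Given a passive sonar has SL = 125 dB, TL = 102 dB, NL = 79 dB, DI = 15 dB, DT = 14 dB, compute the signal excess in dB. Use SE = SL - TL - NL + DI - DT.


SE = SL - TL - NL + DI - DT = 125 - 102 - 79 + 15 - 14 = -55

-55 dB


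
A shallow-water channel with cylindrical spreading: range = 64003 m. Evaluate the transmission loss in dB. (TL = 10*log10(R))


48.06 dB


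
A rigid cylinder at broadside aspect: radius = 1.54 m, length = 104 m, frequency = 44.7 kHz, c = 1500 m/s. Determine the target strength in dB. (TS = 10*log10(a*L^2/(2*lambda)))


53.95 dB


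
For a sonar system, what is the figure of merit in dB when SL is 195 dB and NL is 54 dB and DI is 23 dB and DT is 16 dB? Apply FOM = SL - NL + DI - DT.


FOM = SL - NL + DI - DT = 195 - 54 + 23 - 16 = 148

148 dB


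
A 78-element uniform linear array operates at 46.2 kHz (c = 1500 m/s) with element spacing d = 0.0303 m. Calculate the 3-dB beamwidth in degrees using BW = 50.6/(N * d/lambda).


Step 1: lambda = 1500/46200 = 0.03247 m
Step 2: d/lambda = 0.0303/0.03247 = 0.9332
Step 3: BW = 50.6/(N * d/lambda) = 50.6/(78 * 0.9332) = 0.7

0.7 deg


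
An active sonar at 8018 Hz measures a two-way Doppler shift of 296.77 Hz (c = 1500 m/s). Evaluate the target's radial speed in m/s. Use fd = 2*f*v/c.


From fd = 2*f*v/c, v = c*fd/(2*f) = 1500 * 296.77 / (2*8018) = 27.76

27.76 m/s


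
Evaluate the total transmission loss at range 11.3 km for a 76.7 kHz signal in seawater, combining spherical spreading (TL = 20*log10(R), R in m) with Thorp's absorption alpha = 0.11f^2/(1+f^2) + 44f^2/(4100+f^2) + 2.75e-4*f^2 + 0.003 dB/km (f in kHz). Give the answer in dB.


Step 1 (Thorp): alpha = 0.11*5882.89/(1+5882.89) + 44*5882.89/(4100+5882.89) + 2.75e-4*5882.89 + 0.003 = 27.6599 dB/km
Step 2: TL_spread = 20*log10(11300) = 81.06 dB
Step 3: TL_abs = alpha*R = 27.6599 * 11.3 = 312.56 dB
Step 4: TL_total = 81.06 + 312.56 = 393.62

393.62 dB


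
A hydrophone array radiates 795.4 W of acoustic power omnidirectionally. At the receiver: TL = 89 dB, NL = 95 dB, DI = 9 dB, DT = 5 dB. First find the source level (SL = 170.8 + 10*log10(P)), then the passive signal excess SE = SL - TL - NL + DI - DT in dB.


Step 1: SL = 170.8 + 10*log10(795.4) = 199.81 dB
Step 2: SE = SL - TL - NL + DI - DT = 199.81 - 89 - 95 + 9 - 5 = 19.81

19.81 dB


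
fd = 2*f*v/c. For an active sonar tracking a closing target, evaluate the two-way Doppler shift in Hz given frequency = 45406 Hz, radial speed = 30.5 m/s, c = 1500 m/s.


1846.51 Hz


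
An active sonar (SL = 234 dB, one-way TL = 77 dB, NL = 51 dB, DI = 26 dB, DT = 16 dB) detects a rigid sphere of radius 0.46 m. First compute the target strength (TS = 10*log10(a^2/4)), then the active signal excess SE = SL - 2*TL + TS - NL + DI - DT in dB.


Step 1: TS = 10*log10(0.46^2/4) = -12.77 dB
Step 2: SE = SL - 2*TL + TS - NL + DI - DT = 234 - 2*77 + (-12.77) - 51 + 26 - 16 = 26.23

26.23 dB


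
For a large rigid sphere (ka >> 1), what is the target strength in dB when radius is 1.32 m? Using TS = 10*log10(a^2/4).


TS = 10*log10(1.32^2 / 4) = 10*log10(0.4356) = -3.61

-3.61 dB


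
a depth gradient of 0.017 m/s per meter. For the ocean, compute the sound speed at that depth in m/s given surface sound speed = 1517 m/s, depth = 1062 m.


c = 1517 + 0.017 * 1062 = 1535.054

1535.054 m/s


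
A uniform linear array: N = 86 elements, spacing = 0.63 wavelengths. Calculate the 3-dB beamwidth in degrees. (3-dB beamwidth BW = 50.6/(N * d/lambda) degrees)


BW = 50.6 / (86 * 0.63) = 50.6 / 54.18 = 0.93

0.93 deg


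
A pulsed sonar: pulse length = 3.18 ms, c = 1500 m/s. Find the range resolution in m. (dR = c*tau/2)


dR = c*tau/2 = 1500 * 3.18e-3 / 2 = 2.385

2.385 m


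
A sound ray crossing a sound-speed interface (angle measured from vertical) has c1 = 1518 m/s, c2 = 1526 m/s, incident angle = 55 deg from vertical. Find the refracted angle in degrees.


sin(theta2) = (c2/c1)*sin(theta1) = (1526/1518)*sin(55 deg) = 0.82347
theta2 = arcsin(0.82347) = 55.43

55.43 deg


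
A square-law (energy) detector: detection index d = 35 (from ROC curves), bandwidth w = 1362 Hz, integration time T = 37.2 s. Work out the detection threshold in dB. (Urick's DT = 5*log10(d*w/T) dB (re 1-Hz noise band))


DT = 5*log10(d*w/T) = 5*log10(35 * 1362 / 37.2) = 5*log10(1281.45) = 15.54

15.54 dB


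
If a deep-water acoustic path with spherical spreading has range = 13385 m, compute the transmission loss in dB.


82.53 dB


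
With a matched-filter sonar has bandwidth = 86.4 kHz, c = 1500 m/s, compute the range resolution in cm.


dR = c/(2*BW) = 1500 / (2 * 86.4e3) = 0.0087 m = 0.87 cm

0.87 cm


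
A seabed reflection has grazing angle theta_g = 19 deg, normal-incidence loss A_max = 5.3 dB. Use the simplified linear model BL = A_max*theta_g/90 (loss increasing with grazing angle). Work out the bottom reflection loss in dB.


BL = A_max * theta_g / 90 = 5.3 * 19 / 90 = 1.12

1.12 dB


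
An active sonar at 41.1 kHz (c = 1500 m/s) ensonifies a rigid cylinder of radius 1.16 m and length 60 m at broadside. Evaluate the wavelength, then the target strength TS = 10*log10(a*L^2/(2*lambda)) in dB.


Step 1: lambda = c/f = 1500/41100 = 0.0365 m
Step 2: TS = 10*log10(a*L^2/(2*lambda)) = 10*log10(1.16*60^2/(2*0.0365)) = 47.57

47.57 dB


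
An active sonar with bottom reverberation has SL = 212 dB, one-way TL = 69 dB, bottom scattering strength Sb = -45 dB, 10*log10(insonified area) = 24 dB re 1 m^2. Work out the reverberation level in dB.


RL = SL - 2*TL + Sb + 10*log10(A) = 212 - 2*69 + (-45) + 24 = 53

53 dB


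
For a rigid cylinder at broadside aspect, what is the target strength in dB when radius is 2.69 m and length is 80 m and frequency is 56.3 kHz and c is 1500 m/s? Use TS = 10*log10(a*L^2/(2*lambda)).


55.09 dB


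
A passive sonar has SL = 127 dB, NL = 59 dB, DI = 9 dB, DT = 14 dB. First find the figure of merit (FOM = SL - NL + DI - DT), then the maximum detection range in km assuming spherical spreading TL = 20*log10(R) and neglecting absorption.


Step 1: FOM = SL - NL + DI - DT = 127 - 59 + 9 - 14 = 63 dB
Step 2: at max range FOM = TL = 20*log10(R), so R = 10^(63/20) = 1412.54 m = 1.41 km

1.41 km


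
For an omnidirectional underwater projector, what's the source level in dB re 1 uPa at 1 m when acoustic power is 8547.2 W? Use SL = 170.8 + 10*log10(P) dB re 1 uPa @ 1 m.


210.12 dB


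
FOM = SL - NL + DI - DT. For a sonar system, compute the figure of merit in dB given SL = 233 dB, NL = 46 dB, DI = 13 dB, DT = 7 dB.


193 dB


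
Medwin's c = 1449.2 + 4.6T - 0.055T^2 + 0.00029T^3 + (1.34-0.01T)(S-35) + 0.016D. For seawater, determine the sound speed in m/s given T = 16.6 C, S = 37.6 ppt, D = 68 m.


1515.87 m/s


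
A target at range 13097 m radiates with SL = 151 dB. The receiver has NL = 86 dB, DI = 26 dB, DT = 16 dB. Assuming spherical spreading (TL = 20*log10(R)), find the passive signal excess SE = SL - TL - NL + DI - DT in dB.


-7.34 dB


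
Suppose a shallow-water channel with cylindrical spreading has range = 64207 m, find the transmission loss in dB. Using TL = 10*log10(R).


48.08 dB


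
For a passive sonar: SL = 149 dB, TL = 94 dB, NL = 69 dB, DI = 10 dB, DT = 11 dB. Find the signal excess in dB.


SE = SL - TL - NL + DI - DT = 149 - 94 - 69 + 10 - 11 = -15

-15 dB


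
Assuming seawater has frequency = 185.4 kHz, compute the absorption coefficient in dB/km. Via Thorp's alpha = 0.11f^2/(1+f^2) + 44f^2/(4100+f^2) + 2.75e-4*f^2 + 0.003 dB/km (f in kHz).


48.877 dB/km


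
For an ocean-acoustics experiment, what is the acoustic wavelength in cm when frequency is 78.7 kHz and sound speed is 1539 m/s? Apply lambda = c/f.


lambda = c/f = 1539 / 78700 = 0.0196 m = 1.96 cm

1.96 cm


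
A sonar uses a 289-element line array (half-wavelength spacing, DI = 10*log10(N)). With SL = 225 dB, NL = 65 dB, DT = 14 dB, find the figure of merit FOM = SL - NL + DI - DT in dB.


Step 1: DI = 10*log10(289) = 24.61 dB
Step 2: FOM = SL - NL + DI - DT = 225 - 65 + 24.61 - 14 = 170.61

170.61 dB


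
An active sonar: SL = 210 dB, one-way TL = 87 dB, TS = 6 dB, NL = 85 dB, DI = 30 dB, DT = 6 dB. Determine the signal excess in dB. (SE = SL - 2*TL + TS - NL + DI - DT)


SE = SL - 2*TL + TS - NL + DI - DT = 210 - 2*87 + (6) - 85 + 30 - 6 = -19

-19 dB


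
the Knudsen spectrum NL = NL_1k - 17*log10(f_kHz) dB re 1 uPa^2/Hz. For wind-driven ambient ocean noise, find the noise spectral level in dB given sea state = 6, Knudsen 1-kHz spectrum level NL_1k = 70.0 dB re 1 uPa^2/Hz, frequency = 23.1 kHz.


NL = NL_1k - 17*log10(f_kHz) = 70.0 - 17*log10(23.1) = 70.0 - (23.18) = 46.82

46.82 dB


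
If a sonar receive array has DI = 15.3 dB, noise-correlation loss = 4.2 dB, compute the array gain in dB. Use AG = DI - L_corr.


AG = DI - L_corr = 15.3 - 4.2 = 11.1

11.1 dB


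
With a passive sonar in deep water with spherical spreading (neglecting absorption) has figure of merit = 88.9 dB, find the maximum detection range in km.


At max range FOM = TL, so 20*log10(R) = 88.9
R = 10^(88.9/20) = 27861.21 m = 27.86 km

27.86 km


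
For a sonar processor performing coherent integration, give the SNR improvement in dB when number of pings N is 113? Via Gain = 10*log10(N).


20.53 dB


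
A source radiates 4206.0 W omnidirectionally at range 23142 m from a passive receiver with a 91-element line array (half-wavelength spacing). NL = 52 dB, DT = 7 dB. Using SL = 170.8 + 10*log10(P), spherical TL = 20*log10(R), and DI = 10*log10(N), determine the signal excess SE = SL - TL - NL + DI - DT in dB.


Step 1: SL = 170.8 + 10*log10(4206.0) = 207.04 dB
Step 2: TL = 20*log10(23142) = 87.29 dB
Step 3: DI = 10*log10(91) = 19.59 dB
Step 4: SE = SL - TL - NL + DI - DT = 207.04 - 87.29 - 52 + 19.59 - 7 = 80.34

80.34 dB


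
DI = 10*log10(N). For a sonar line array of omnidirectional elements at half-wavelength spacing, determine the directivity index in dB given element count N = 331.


DI = 10*log10(331) = 25.2

25.2 dB


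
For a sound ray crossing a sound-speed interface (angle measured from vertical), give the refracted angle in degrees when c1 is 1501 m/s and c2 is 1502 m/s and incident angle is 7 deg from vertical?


sin(theta2) = (c2/c1)*sin(theta1) = (1502/1501)*sin(7 deg) = 0.12195
theta2 = arcsin(0.12195) = 7.0

7.0 deg


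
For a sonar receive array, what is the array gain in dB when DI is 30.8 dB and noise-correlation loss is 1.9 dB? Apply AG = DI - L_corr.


28.9 dB


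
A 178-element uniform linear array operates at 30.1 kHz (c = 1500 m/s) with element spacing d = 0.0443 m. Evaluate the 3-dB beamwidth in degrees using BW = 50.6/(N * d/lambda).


Step 1: lambda = 1500/30100 = 0.04983 m
Step 2: d/lambda = 0.0443/0.04983 = 0.889
Step 3: BW = 50.6/(N * d/lambda) = 50.6/(178 * 0.889) = 0.32

0.32 deg


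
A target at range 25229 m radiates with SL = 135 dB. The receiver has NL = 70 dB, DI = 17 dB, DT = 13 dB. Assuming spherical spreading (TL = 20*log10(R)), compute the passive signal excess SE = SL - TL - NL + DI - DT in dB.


-19.04 dB


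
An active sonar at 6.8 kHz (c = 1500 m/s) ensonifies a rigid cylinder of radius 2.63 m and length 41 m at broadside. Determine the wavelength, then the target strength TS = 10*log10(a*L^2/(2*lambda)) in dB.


Step 1: lambda = c/f = 1500/6800 = 0.22059 m
Step 2: TS = 10*log10(a*L^2/(2*lambda)) = 10*log10(2.63*41^2/(2*0.22059)) = 40.01

40.01 dB


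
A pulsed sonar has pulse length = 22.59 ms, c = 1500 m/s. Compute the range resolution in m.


16.9425 m


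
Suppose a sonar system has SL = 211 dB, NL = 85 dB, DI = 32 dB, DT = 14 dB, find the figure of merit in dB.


FOM = SL - NL + DI - DT = 211 - 85 + 32 - 14 = 144

144 dB


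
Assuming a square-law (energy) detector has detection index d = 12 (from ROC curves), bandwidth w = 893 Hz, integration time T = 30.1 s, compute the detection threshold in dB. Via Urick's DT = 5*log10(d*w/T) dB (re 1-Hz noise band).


DT = 5*log10(d*w/T) = 5*log10(12 * 893 / 30.1) = 5*log10(356.01) = 12.76

12.76 dB


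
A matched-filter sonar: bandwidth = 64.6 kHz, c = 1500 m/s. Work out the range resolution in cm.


dR = c/(2*BW) = 1500 / (2 * 64.6e3) = 0.0116 m = 1.16 cm

1.16 cm


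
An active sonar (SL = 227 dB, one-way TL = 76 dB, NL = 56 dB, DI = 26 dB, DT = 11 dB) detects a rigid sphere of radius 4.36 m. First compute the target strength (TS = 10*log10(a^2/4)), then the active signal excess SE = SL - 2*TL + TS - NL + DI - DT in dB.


Step 1: TS = 10*log10(4.36^2/4) = 6.77 dB
Step 2: SE = SL - 2*TL + TS - NL + DI - DT = 227 - 2*76 + (6.77) - 56 + 26 - 11 = 40.77

40.77 dB


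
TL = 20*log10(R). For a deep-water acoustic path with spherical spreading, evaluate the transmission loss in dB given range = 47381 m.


TL = 20*log10(47381) = 93.51

93.51 dB


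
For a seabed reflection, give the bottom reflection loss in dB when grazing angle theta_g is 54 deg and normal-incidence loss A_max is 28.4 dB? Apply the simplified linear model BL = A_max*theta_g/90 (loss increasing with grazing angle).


BL = A_max * theta_g / 90 = 28.4 * 54 / 90 = 17.04

17.04 dB


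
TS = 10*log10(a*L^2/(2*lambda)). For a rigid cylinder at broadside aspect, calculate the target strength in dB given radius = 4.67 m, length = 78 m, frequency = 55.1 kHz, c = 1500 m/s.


57.18 dB


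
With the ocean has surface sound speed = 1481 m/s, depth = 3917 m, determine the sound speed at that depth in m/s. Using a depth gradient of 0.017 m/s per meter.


1547.589 m/s


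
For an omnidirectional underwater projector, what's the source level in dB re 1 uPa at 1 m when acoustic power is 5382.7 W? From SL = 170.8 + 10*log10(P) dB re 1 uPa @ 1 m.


SL = 170.8 + 10*log10(5382.7) = 170.8 + 37.31 = 208.11

208.11 dB


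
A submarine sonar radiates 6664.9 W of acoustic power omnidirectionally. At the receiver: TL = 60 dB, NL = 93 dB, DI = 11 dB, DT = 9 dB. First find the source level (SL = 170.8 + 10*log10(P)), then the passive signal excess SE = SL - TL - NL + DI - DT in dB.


Step 1: SL = 170.8 + 10*log10(6664.9) = 209.04 dB
Step 2: SE = SL - TL - NL + DI - DT = 209.04 - 60 - 93 + 11 - 9 = 58.04

58.04 dB


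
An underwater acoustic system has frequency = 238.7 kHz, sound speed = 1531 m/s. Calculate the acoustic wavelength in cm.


lambda = c/f = 1531 / 238700 = 0.0064 m = 0.64 cm

0.64 cm


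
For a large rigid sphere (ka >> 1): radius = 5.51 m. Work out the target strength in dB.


TS = 10*log10(5.51^2 / 4) = 10*log10(7.590025) = 8.8

8.8 dB


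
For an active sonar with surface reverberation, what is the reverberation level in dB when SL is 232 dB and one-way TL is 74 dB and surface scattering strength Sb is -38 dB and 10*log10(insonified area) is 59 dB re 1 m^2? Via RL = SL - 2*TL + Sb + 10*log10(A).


105 dB


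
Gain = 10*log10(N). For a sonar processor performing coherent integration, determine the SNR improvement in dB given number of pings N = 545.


Gain = 10*log10(545) = 27.36

27.36 dB


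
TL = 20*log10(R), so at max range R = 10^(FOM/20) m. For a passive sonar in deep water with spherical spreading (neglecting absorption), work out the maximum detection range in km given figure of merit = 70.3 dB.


At max range FOM = TL, so 20*log10(R) = 70.3
R = 10^(70.3/20) = 3273.41 m = 3.27 km

3.27 km


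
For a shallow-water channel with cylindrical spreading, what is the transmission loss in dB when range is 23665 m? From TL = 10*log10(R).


43.74 dB


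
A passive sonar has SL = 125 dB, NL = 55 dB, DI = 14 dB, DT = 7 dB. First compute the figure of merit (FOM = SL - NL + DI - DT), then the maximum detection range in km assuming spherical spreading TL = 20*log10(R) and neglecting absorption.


Step 1: FOM = SL - NL + DI - DT = 125 - 55 + 14 - 7 = 77 dB
Step 2: at max range FOM = TL = 20*log10(R), so R = 10^(77/20) = 7079.46 m = 7.08 km

7.08 km


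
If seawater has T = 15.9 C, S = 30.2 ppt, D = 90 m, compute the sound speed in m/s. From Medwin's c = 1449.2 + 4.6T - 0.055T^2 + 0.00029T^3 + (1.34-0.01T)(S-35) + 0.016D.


1505.37 m/s


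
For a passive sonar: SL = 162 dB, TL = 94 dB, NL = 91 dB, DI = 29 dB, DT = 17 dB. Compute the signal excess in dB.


SE = SL - TL - NL + DI - DT = 162 - 94 - 91 + 29 - 17 = -11

-11 dB


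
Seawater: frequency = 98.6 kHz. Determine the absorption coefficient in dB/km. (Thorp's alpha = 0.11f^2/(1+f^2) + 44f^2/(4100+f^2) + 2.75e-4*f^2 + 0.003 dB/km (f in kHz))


33.735 dB/km


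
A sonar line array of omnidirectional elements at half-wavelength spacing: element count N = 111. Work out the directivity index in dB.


DI = 10*log10(111) = 20.45

20.45 dB


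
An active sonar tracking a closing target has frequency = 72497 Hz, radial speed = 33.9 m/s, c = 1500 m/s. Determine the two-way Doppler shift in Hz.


3276.86 Hz


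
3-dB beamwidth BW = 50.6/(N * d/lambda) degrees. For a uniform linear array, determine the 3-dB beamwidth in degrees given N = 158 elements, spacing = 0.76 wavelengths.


0.42 deg


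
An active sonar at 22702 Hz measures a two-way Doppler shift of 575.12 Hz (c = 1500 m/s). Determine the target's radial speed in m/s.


From fd = 2*f*v/c, v = c*fd/(2*f) = 1500 * 575.12 / (2*22702) = 19.0

19.0 m/s


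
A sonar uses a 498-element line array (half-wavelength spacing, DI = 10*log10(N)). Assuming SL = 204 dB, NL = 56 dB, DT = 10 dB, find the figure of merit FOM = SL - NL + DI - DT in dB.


164.97 dB


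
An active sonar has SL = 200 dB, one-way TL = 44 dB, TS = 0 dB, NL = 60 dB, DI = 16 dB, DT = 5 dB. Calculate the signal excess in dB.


63 dB


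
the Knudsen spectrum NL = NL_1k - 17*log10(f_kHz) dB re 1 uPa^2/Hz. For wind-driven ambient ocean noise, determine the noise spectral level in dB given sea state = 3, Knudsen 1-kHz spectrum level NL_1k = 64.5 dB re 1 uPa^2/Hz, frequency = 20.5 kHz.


NL = NL_1k - 17*log10(f_kHz) = 64.5 - 17*log10(20.5) = 64.5 - (22.3) = 42.2

42.2 dB


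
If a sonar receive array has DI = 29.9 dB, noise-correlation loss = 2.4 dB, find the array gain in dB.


AG = DI - L_corr = 29.9 - 2.4 = 27.5

27.5 dB


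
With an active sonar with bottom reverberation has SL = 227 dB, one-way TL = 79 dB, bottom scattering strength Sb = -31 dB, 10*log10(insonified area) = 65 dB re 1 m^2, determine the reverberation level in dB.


RL = SL - 2*TL + Sb + 10*log10(A) = 227 - 2*79 + (-31) + 65 = 103

103 dB


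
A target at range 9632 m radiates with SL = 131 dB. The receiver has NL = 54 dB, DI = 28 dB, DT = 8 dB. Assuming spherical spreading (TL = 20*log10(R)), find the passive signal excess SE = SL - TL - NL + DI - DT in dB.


17.33 dB


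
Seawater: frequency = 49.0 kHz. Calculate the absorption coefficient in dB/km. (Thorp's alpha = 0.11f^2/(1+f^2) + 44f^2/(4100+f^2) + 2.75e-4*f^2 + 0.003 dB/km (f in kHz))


f^2 = 2401.0
alpha = 0.11*2401.0/(1+2401.0) + 44*2401.0/(4100+2401.0) + 2.75e-4*2401.0 + 0.003 = 17.024

17.024 dB/km


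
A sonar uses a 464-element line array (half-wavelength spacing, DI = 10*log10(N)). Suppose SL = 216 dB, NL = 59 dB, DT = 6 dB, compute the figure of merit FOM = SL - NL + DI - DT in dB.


177.67 dB


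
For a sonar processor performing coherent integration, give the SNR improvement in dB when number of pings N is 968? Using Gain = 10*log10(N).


Gain = 10*log10(968) = 29.86

29.86 dB


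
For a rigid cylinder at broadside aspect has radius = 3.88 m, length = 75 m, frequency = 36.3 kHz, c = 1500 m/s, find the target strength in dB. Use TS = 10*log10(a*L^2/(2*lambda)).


54.22 dB


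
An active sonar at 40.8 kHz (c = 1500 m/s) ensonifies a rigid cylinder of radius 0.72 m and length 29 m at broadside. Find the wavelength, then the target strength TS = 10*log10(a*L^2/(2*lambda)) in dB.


Step 1: lambda = c/f = 1500/40800 = 0.03676 m
Step 2: TS = 10*log10(a*L^2/(2*lambda)) = 10*log10(0.72*29^2/(2*0.03676)) = 39.16

39.16 dB


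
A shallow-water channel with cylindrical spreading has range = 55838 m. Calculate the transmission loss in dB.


TL = 10*log10(55838) = 47.47

47.47 dB


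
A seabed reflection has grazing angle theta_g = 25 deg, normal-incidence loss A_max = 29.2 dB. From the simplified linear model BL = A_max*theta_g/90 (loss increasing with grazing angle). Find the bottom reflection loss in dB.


BL = A_max * theta_g / 90 = 29.2 * 25 / 90 = 8.11

8.11 dB


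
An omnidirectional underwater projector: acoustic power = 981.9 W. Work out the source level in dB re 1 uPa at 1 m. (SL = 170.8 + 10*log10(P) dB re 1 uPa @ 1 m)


SL = 170.8 + 10*log10(981.9) = 170.8 + 29.92 = 200.72

200.72 dB


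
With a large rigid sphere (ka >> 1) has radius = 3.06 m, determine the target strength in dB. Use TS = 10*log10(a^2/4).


TS = 10*log10(3.06^2 / 4) = 10*log10(2.3409) = 3.69

3.69 dB


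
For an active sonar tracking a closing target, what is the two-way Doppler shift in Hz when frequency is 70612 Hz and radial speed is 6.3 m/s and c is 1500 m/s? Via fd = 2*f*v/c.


fd = 2*f*v/c = 2 * 70612 * 6.3 / 1500 = 593.14

593.14 Hz


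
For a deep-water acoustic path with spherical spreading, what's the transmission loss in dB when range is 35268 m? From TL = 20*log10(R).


TL = 20*log10(35268) = 90.95

90.95 dB


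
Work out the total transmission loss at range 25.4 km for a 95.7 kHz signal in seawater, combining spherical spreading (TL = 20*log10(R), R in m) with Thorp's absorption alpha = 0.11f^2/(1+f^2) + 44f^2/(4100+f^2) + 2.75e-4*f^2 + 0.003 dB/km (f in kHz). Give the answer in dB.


Step 1 (Thorp): alpha = 0.11*9158.49/(1+9158.49) + 44*9158.49/(4100+9158.49) + 2.75e-4*9158.49 + 0.003 = 33.0252 dB/km
Step 2: TL_spread = 20*log10(25400) = 88.1 dB
Step 3: TL_abs = alpha*R = 33.0252 * 25.4 = 838.84 dB
Step 4: TL_total = 88.1 + 838.84 = 926.94

926.94 dB


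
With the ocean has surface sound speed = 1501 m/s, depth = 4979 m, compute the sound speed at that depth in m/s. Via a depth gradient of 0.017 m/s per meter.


1585.643 m/s


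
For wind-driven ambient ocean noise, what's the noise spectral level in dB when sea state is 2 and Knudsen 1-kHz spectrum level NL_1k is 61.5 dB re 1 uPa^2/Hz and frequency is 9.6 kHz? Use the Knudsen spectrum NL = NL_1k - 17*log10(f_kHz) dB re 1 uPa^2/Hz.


44.8 dB


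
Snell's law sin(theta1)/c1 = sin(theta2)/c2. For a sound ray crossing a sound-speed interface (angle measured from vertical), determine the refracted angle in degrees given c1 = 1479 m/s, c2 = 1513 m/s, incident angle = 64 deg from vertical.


sin(theta2) = (c2/c1)*sin(theta1) = (1513/1479)*sin(64 deg) = 0.91946
theta2 = arcsin(0.91946) = 66.85

66.85 deg


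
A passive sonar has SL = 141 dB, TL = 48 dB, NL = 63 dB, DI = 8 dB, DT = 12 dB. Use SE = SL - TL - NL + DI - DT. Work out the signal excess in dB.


SE = SL - TL - NL + DI - DT = 141 - 48 - 63 + 8 - 12 = 26

26 dB


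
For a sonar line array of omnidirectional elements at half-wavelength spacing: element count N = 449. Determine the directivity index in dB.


DI = 10*log10(449) = 26.52

26.52 dB


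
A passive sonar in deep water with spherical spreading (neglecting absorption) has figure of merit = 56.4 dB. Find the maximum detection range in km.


0.66 km


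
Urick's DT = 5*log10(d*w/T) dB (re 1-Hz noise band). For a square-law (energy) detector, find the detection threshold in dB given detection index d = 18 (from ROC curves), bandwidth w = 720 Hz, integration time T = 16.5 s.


14.48 dB


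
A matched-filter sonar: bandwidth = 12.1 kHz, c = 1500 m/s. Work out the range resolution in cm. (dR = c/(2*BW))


6.2 cm


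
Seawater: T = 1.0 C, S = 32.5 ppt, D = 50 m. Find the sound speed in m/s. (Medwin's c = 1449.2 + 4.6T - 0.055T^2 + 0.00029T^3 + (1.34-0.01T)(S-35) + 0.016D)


c = 1449.2 + 4.6*1.0 - 0.055*1.0^2 + 0.00029*1.0^3 + (1.34 - 0.01*1.0)*(32.5 - 35) + 0.016*50 = 1451.22

1451.22 m/s


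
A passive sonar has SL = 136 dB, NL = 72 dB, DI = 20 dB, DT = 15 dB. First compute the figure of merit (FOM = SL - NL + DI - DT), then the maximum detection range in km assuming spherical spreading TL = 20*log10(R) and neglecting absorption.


Step 1: FOM = SL - NL + DI - DT = 136 - 72 + 20 - 15 = 69 dB
Step 2: at max range FOM = TL = 20*log10(R), so R = 10^(69/20) = 2818.38 m = 2.82 km

2.82 km


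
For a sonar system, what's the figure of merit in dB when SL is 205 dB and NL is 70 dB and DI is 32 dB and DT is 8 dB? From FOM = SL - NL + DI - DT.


159 dB


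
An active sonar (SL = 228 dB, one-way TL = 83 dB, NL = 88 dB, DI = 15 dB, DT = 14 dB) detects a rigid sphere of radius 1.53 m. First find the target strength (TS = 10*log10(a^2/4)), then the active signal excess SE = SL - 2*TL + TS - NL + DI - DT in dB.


Step 1: TS = 10*log10(1.53^2/4) = -2.33 dB
Step 2: SE = SL - 2*TL + TS - NL + DI - DT = 228 - 2*83 + (-2.33) - 88 + 15 - 14 = -27.33

-27.33 dB


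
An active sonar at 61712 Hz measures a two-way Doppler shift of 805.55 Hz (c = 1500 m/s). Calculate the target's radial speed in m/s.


From fd = 2*f*v/c, v = c*fd/(2*f) = 1500 * 805.55 / (2*61712) = 9.79

9.79 m/s


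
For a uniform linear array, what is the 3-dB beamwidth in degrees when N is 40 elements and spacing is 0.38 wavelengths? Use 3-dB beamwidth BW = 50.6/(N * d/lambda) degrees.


BW = 50.6 / (40 * 0.38) = 50.6 / 15.2 = 3.33

3.33 deg


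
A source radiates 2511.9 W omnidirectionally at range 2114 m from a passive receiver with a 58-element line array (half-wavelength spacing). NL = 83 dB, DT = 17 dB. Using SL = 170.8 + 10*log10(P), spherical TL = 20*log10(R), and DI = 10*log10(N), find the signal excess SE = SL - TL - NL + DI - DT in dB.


Step 1: SL = 170.8 + 10*log10(2511.9) = 204.8 dB
Step 2: TL = 20*log10(2114) = 66.5 dB
Step 3: DI = 10*log10(58) = 17.63 dB
Step 4: SE = SL - TL - NL + DI - DT = 204.8 - 66.5 - 83 + 17.63 - 17 = 55.93

55.93 dB


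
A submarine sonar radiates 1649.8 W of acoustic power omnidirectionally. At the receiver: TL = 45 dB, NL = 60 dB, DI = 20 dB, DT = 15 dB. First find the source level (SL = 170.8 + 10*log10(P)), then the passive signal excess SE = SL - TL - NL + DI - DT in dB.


Step 1: SL = 170.8 + 10*log10(1649.8) = 202.97 dB
Step 2: SE = SL - TL - NL + DI - DT = 202.97 - 45 - 60 + 20 - 15 = 102.97

102.97 dB


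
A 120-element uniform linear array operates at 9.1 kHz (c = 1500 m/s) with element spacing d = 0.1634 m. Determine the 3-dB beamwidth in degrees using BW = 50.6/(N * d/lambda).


Step 1: lambda = 1500/9100 = 0.16484 m
Step 2: d/lambda = 0.1634/0.16484 = 0.9913
Step 3: BW = 50.6/(N * d/lambda) = 50.6/(120 * 0.9913) = 0.43

0.43 deg


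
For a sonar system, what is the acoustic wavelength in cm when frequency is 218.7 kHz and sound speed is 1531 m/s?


lambda = c/f = 1531 / 218700 = 0.007 m = 0.7 cm

0.7 cm


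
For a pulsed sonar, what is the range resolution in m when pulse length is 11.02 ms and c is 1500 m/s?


8.265 m


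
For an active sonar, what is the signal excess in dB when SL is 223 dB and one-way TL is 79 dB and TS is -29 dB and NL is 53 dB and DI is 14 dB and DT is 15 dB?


-18 dB


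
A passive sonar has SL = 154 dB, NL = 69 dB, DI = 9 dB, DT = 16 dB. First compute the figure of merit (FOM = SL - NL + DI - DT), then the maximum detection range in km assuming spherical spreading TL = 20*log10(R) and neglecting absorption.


Step 1: FOM = SL - NL + DI - DT = 154 - 69 + 9 - 16 = 78 dB
Step 2: at max range FOM = TL = 20*log10(R), so R = 10^(78/20) = 7943.28 m = 7.94 km

7.94 km


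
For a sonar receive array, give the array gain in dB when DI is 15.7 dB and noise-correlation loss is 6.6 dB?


AG = DI - L_corr = 15.7 - 6.6 = 9.1

9.1 dB


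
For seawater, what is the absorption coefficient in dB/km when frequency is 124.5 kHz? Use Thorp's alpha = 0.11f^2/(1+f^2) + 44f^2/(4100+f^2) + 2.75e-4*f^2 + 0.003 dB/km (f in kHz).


f^2 = 15500.25
alpha = 0.11*15500.25/(1+15500.25) + 44*15500.25/(4100+15500.25) + 2.75e-4*15500.25 + 0.003 = 39.172

39.172 dB/km


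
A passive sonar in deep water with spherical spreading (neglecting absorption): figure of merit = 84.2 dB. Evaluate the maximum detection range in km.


At max range FOM = TL, so 20*log10(R) = 84.2
R = 10^(84.2/20) = 16218.1 m = 16.22 km

16.22 km


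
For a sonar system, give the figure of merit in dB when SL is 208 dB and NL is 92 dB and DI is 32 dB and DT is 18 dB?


FOM = SL - NL + DI - DT = 208 - 92 + 32 - 18 = 130

130 dB


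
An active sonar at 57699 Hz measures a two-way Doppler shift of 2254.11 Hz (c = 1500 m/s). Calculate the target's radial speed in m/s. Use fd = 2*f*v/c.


29.3 m/s


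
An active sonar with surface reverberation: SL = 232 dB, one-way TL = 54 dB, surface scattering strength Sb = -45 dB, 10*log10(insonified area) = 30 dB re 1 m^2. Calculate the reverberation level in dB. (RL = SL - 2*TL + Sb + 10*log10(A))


RL = SL - 2*TL + Sb + 10*log10(A) = 232 - 2*54 + (-45) + 30 = 109

109 dB


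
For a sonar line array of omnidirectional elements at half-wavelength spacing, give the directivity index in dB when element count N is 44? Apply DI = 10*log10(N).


16.43 dB


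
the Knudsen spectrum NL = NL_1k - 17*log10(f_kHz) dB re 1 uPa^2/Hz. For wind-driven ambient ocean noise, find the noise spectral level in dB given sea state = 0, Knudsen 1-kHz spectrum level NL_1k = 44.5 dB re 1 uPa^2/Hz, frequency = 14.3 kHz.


NL = NL_1k - 17*log10(f_kHz) = 44.5 - 17*log10(14.3) = 44.5 - (19.64) = 24.86

24.86 dB


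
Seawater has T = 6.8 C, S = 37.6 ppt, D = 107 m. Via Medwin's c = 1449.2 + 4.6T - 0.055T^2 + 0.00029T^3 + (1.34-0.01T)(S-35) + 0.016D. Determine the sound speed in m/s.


c = 1449.2 + 4.6*6.8 - 0.055*6.8^2 + 0.00029*6.8^3 + (1.34 - 0.01*6.8)*(37.6 - 35) + 0.016*107 = 1483.05

1483.05 m/s


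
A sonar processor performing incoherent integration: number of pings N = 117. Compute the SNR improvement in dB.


Gain = 5*log10(117) = 10.34

10.34 dB


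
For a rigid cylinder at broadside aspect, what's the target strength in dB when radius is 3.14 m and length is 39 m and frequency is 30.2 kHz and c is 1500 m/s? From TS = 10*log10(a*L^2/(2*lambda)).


lambda = 1500/30200 = 0.04967 m
TS = 10*log10(3.14*39^2/(2*0.04967)) = 46.82

46.82 dB


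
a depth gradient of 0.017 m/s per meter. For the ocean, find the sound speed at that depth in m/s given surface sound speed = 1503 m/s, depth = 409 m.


c = 1503 + 0.017 * 409 = 1509.953

1509.953 m/s


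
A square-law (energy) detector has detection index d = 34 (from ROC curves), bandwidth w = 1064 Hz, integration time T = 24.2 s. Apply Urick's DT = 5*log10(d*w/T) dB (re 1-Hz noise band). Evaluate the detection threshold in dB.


15.87 dB


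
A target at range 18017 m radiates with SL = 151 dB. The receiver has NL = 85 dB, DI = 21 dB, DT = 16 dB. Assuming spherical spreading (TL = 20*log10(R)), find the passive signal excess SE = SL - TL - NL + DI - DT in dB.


Step 1: TL = 20*log10(18017) = 85.11 dB
Step 2: SE = 151 - 85.11 - 85 + 21 - 16 = -14.11

-14.11 dB


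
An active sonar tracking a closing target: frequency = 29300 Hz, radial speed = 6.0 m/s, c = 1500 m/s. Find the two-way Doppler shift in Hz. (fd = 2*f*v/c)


234.4 Hz


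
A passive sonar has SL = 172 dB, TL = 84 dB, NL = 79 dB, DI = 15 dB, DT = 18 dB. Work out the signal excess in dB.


SE = SL - TL - NL + DI - DT = 172 - 84 - 79 + 15 - 18 = 6

6 dB


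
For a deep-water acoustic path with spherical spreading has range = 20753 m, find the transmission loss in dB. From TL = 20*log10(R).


86.34 dB


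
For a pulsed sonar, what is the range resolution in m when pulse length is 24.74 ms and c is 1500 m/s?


dR = c*tau/2 = 1500 * 24.74e-3 / 2 = 18.555

18.555 m


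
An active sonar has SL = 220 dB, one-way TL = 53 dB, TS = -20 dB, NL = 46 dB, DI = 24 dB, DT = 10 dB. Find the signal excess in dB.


62 dB
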